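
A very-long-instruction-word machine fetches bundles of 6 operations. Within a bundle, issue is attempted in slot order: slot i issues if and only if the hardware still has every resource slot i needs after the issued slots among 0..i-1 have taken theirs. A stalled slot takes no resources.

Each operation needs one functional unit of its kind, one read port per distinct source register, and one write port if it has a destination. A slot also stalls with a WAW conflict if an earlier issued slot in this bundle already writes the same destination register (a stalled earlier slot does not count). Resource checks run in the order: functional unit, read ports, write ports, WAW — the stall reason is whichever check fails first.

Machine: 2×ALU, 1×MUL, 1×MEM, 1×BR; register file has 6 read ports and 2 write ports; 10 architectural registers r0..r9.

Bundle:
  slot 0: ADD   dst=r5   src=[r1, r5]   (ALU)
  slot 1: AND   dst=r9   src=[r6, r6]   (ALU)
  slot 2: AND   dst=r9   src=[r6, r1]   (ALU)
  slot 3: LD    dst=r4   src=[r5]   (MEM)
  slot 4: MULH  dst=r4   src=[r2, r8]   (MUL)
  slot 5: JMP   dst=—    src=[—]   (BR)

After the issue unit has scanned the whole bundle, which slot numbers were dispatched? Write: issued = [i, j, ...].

[0] ALU needs rd=2 wr=1: ok; after: ALU=1 MUL=1 MEM=1 BR=1, R=4, W=1
[1] ALU needs rd=1 wr=1: ok; after: ALU=0 MUL=1 MEM=1 BR=1, R=3, W=0
[2] ALU needs rd=2 wr=1: FU; after: ALU=0 MUL=1 MEM=1 BR=1, R=3, W=0
[3] MEM needs rd=1 wr=1: WR_PORT; after: ALU=0 MUL=1 MEM=1 BR=1, R=3, W=0
[4] MUL needs rd=2 wr=1: WR_PORT; after: ALU=0 MUL=1 MEM=1 BR=1, R=3, W=0
[5] BR needs rd=0 wr=0: ok; after: ALU=0 MUL=1 MEM=1 BR=0, R=3, W=0

issued = [0, 1, 5]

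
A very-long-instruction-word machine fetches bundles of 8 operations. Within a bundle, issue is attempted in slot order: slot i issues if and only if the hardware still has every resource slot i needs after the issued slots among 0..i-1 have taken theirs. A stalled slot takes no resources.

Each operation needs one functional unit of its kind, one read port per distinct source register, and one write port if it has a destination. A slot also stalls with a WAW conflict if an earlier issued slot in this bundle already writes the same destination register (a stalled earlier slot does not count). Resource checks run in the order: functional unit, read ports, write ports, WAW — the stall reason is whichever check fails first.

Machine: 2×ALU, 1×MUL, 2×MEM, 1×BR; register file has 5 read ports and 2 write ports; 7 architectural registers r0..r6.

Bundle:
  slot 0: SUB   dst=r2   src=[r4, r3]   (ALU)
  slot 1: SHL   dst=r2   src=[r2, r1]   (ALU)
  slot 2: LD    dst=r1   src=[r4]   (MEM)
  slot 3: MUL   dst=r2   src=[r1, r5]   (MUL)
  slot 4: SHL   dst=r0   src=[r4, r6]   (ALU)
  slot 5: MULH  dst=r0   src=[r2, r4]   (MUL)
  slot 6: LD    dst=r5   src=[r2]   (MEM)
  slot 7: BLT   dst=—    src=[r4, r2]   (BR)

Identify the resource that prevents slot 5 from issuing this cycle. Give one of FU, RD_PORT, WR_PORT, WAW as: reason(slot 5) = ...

slot 0 (ALU): ISSUE — free A1,Mu1,Ld2,B1 rp3 wp1
slot 1 (ALU): stall WAW — free A1,Mu1,Ld2,B1 rp3 wp1
slot 2 (MEM): ISSUE — free A1,Mu1,Ld1,B1 rp2 wp0
slot 3 (MUL): stall WR_PORT — free A1,Mu1,Ld1,B1 rp2 wp0
slot 4 (ALU): stall WR_PORT — free A1,Mu1,Ld1,B1 rp2 wp0
slot 5 (MUL): stall WR_PORT — free A1,Mu1,Ld1,B1 rp2 wp0
slot 6 (MEM): stall WR_PORT — free A1,Mu1,Ld1,B1 rp2 wp0
slot 7 (BR): ISSUE — free A1,Mu1,Ld1,B0 rp0 wp0

reason(slot 5) = WR_PORT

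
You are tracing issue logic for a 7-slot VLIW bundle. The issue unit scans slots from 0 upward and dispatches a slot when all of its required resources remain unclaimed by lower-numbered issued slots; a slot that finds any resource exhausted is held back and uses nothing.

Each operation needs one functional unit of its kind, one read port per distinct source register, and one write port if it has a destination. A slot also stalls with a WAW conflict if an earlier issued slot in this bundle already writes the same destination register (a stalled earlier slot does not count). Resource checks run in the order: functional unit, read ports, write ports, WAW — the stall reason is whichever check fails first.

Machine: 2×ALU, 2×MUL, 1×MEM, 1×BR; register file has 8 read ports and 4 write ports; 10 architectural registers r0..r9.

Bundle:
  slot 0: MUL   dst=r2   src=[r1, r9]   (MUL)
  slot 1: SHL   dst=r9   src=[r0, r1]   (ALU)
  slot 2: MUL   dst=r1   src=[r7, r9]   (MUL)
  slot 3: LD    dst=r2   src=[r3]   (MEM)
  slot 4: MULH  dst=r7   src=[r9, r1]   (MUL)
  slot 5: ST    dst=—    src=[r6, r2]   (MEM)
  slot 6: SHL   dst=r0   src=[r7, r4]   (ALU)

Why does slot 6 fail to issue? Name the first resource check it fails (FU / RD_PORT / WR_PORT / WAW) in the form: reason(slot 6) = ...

[0] MUL needs rd=2 wr=1: ok; after: ALU=2 MUL=1 MEM=1 BR=1, R=6, W=3
[1] ALU needs rd=2 wr=1: ok; after: ALU=1 MUL=1 MEM=1 BR=1, R=4, W=2
[2] MUL needs rd=2 wr=1: ok; after: ALU=1 MUL=0 MEM=1 BR=1, R=2, W=1
[3] MEM needs rd=1 wr=1: WAW; after: ALU=1 MUL=0 MEM=1 BR=1, R=2, W=1
[4] MUL needs rd=2 wr=1: FU; after: ALU=1 MUL=0 MEM=1 BR=1, R=2, W=1
[5] MEM needs rd=2 wr=0: ok; after: ALU=1 MUL=0 MEM=0 BR=1, R=0, W=1
[6] ALU needs rd=2 wr=1: RD_PORT; after: ALU=1 MUL=0 MEM=0 BR=1, R=0, W=1

reason(slot 6) = RD_PORT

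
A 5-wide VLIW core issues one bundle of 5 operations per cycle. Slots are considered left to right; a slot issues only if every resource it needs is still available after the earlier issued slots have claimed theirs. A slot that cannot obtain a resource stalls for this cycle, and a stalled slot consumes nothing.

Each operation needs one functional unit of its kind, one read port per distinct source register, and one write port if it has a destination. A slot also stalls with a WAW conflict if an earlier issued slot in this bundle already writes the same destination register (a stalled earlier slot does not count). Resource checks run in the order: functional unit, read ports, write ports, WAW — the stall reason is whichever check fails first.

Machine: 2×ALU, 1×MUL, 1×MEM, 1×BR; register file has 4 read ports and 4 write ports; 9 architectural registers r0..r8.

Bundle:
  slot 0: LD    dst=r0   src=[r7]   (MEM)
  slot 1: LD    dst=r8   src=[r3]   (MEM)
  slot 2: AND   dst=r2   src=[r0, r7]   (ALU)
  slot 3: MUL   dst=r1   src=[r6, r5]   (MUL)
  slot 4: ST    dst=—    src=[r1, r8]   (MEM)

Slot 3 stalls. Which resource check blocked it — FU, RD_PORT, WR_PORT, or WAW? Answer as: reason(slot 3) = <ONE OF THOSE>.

reason(slot 3) = RD_PORT

  0. MEM→r0 ⇒ go  {2A/1Mu/0Ld/1B | 3r 3w}
  1. MEM→r8 ⇒ no(FU)  {2A/1Mu/0Ld/1B | 3r 3w}
  2. ALU→r2 ⇒ go  {1A/1Mu/0Ld/1B | 1r 2w}
  3. MUL→r1 ⇒ no(RD_PORT)  {1A/1Mu/0Ld/1B | 1r 2w}
  4. MEM ⇒ no(FU)  {1A/1Mu/0Ld/1B | 1r 2w}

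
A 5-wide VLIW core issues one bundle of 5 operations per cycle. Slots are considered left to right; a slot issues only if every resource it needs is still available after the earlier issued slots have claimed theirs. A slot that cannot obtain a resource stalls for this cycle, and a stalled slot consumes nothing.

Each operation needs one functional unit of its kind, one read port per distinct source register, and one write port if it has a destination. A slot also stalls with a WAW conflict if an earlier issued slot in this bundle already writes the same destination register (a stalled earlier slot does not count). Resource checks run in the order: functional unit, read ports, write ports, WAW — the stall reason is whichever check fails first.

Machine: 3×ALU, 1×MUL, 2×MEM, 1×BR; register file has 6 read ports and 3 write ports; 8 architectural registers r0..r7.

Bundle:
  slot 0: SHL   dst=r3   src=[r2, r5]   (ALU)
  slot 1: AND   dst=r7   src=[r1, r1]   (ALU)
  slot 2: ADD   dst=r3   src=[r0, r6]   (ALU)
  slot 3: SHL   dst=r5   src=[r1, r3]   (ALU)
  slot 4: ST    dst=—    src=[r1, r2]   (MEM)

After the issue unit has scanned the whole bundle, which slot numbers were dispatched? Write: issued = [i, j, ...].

#0 ALU src=r2,r5 dispatched  <A:2 Mu:1 Ld:2 B:1 rd:4 wr:2>
#1 ALU src=r1,r1 dispatched  <A:1 Mu:1 Ld:2 B:1 rd:3 wr:1>
#2 ALU src=r0,r6 held:WAW  <A:1 Mu:1 Ld:2 B:1 rd:3 wr:1>
#3 ALU src=r1,r3 dispatched  <A:0 Mu:1 Ld:2 B:1 rd:1 wr:0>
#4 MEM src=r1,r2 held:RD_PORT  <A:0 Mu:1 Ld:2 B:1 rd:1 wr:0>

issued = [0, 1, 3]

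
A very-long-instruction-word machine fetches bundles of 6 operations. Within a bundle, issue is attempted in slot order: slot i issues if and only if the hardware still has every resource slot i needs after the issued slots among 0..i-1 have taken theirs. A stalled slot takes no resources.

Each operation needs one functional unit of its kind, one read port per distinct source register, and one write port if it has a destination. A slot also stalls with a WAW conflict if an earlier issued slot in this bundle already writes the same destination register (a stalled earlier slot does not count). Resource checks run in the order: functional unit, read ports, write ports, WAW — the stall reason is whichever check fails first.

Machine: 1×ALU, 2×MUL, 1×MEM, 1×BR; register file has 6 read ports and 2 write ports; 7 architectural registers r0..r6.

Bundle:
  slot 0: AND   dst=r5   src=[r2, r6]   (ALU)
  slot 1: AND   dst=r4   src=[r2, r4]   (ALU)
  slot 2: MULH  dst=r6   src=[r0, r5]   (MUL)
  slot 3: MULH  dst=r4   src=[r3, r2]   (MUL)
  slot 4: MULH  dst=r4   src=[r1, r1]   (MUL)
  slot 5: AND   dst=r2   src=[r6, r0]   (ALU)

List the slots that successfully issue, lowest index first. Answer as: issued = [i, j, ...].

#0 ALU src=r2,r6 dispatched  <A:0 Mu:2 Ld:1 B:1 rd:4 wr:1>
#1 ALU src=r2,r4 held:FU  <A:0 Mu:2 Ld:1 B:1 rd:4 wr:1>
#2 MUL src=r0,r5 dispatched  <A:0 Mu:1 Ld:1 B:1 rd:2 wr:0>
#3 MUL src=r3,r2 held:WR_PORT  <A:0 Mu:1 Ld:1 B:1 rd:2 wr:0>
#4 MUL src=r1,r1 held:WR_PORT  <A:0 Mu:1 Ld:1 B:1 rd:2 wr:0>
#5 ALU src=r6,r0 held:FU  <A:0 Mu:1 Ld:1 B:1 rd:2 wr:0>

issued = [0, 2]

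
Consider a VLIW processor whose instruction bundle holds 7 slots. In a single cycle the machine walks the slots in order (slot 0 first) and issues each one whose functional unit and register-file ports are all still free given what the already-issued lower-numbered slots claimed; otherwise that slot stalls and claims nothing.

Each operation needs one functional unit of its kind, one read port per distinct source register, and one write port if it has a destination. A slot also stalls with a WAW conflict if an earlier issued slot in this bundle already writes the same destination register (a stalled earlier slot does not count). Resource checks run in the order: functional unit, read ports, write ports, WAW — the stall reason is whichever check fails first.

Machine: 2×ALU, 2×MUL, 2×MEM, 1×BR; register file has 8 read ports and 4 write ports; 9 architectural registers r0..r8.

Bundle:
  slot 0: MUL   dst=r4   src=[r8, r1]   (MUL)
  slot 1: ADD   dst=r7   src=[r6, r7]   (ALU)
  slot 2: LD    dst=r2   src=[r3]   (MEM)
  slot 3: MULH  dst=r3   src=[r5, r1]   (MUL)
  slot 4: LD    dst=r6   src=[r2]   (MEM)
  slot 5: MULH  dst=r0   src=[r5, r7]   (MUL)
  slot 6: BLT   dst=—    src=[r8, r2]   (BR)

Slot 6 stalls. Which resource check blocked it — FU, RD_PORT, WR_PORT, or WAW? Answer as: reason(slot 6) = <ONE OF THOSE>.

  0. MUL→r4 ⇒ go  {2A/1Mu/2Ld/1B | 6r 3w}
  1. ALU→r7 ⇒ go  {1A/1Mu/2Ld/1B | 4r 2w}
  2. MEM→r2 ⇒ go  {1A/1Mu/1Ld/1B | 3r 1w}
  3. MUL→r3 ⇒ go  {1A/0Mu/1Ld/1B | 1r 0w}
  4. MEM→r6 ⇒ no(WR_PORT)  {1A/0Mu/1Ld/1B | 1r 0w}
  5. MUL→r0 ⇒ no(FU)  {1A/0Mu/1Ld/1B | 1r 0w}
  6. BR ⇒ no(RD_PORT)  {1A/0Mu/1Ld/1B | 1r 0w}

reason(slot 6) = RD_PORT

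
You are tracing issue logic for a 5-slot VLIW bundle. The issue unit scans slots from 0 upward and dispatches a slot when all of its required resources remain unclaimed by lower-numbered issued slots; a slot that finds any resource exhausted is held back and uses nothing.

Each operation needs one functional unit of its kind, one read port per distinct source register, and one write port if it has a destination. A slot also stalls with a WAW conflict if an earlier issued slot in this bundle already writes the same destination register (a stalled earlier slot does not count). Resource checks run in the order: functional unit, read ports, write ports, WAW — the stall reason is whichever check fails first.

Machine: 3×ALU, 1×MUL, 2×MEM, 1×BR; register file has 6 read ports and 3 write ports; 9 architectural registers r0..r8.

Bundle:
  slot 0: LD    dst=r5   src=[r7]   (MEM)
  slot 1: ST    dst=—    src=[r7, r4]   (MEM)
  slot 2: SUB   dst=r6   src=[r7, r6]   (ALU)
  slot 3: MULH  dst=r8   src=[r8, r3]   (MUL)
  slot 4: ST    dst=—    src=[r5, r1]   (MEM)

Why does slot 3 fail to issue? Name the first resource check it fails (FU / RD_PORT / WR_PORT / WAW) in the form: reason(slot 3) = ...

reason(slot 3) = RD_PORT

[0] MEM needs rd=1 wr=1: ok; after: ALU=3 MUL=1 MEM=1 BR=1, R=5, W=2
[1] MEM needs rd=2 wr=0: ok; after: ALU=3 MUL=1 MEM=0 BR=1, R=3, W=2
[2] ALU needs rd=2 wr=1: ok; after: ALU=2 MUL=1 MEM=0 BR=1, R=1, W=1
[3] MUL needs rd=2 wr=1: RD_PORT; after: ALU=2 MUL=1 MEM=0 BR=1, R=1, W=1
[4] MEM needs rd=2 wr=0: FU; after: ALU=2 MUL=1 MEM=0 BR=1, R=1, W=1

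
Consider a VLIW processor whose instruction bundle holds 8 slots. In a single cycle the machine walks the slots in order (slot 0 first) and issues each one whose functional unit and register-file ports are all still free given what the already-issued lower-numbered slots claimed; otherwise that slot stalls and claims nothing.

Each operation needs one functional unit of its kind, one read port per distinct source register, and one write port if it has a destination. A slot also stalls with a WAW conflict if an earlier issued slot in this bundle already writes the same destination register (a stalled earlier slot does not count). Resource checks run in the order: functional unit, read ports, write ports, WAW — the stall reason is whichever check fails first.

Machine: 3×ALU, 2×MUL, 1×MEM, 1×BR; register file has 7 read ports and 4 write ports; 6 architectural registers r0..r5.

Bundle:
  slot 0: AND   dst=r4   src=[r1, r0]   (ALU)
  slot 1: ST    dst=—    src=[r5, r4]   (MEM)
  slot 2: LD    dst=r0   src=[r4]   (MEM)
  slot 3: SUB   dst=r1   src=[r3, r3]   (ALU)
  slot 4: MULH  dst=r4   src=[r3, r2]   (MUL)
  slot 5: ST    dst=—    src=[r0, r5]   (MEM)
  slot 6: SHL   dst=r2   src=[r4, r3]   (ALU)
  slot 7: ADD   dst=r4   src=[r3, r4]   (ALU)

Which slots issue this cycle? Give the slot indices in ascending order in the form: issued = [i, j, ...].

[0] ALU needs rd=2 wr=1: ok; after: ALU=2 MUL=2 MEM=1 BR=1, R=5, W=3
[1] MEM needs rd=2 wr=0: ok; after: ALU=2 MUL=2 MEM=0 BR=1, R=3, W=3
[2] MEM needs rd=1 wr=1: FU; after: ALU=2 MUL=2 MEM=0 BR=1, R=3, W=3
[3] ALU needs rd=1 wr=1: ok; after: ALU=1 MUL=2 MEM=0 BR=1, R=2, W=2
[4] MUL needs rd=2 wr=1: WAW; after: ALU=1 MUL=2 MEM=0 BR=1, R=2, W=2
[5] MEM needs rd=2 wr=0: FU; after: ALU=1 MUL=2 MEM=0 BR=1, R=2, W=2
[6] ALU needs rd=2 wr=1: ok; after: ALU=0 MUL=2 MEM=0 BR=1, R=0, W=1
[7] ALU needs rd=2 wr=1: FU; after: ALU=0 MUL=2 MEM=0 BR=1, R=0, W=1

issued = [0, 1, 3, 6]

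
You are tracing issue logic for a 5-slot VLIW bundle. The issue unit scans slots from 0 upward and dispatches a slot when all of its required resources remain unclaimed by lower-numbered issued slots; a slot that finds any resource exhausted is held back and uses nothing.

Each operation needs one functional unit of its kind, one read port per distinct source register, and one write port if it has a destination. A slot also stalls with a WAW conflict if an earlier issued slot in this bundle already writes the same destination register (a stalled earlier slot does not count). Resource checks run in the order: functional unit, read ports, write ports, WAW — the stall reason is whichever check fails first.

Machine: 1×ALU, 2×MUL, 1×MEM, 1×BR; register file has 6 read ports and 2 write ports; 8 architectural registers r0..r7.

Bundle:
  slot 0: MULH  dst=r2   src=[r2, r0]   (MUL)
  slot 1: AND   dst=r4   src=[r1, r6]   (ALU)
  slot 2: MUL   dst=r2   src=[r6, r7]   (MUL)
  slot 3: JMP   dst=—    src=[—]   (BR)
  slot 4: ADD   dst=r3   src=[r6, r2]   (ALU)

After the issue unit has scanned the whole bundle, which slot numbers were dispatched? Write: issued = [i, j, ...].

(0) want 1×MUL +2rd +1wr — yes → AL1|MU1|ME1|BR1|rd4|wr1
(1) want 1×ALU +2rd +1wr — yes → AL0|MU1|ME1|BR1|rd2|wr0
(2) want 1×MUL +2rd +1wr — WR_PORT → AL0|MU1|ME1|BR1|rd2|wr0
(3) want 1×BR +0rd +0wr — yes → AL0|MU1|ME1|BR0|rd2|wr0
(4) want 1×ALU +2rd +1wr — FU → AL0|MU1|ME1|BR0|rd2|wr0

issued = [0, 1, 3]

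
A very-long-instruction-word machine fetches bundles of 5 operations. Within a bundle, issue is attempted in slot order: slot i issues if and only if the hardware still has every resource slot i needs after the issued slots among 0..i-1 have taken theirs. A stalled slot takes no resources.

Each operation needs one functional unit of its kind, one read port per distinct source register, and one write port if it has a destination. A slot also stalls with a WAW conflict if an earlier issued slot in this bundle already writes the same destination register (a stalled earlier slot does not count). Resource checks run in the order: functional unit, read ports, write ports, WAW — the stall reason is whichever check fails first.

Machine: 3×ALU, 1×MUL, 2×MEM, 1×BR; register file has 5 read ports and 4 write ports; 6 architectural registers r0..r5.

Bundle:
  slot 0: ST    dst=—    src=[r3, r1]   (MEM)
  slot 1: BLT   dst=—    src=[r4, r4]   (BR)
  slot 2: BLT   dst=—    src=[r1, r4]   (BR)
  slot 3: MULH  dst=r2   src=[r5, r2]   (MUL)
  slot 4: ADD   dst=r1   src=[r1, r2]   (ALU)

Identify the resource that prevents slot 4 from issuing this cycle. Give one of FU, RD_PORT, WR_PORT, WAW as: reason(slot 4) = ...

slot 0 (MEM): ISSUE — free A3,Mu1,Ld1,B1 rp3 wp4
slot 1 (BR): ISSUE — free A3,Mu1,Ld1,B0 rp2 wp4
slot 2 (BR): stall FU — free A3,Mu1,Ld1,B0 rp2 wp4
slot 3 (MUL): ISSUE — free A3,Mu0,Ld1,B0 rp0 wp3
slot 4 (ALU): stall RD_PORT — free A3,Mu0,Ld1,B0 rp0 wp3

reason(slot 4) = RD_PORT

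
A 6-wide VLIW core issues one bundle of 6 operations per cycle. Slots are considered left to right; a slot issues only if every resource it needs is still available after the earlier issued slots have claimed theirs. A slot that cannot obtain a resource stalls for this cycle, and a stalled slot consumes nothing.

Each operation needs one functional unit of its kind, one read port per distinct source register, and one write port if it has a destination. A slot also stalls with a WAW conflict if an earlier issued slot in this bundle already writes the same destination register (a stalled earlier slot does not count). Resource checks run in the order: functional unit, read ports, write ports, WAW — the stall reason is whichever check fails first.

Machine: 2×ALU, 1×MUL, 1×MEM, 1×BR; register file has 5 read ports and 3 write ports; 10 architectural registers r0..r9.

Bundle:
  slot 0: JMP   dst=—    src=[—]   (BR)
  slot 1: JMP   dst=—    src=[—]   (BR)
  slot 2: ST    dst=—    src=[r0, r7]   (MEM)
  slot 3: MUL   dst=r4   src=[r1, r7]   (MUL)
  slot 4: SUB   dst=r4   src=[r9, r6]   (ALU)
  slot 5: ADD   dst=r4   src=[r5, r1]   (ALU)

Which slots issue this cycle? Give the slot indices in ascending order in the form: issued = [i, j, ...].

slot 0 (BR): ISSUE — free A2,Mu1,Ld1,B0 rp5 wp3
slot 1 (BR): stall FU — free A2,Mu1,Ld1,B0 rp5 wp3
slot 2 (MEM): ISSUE — free A2,Mu1,Ld0,B0 rp3 wp3
slot 3 (MUL): ISSUE — free A2,Mu0,Ld0,B0 rp1 wp2
slot 4 (ALU): stall RD_PORT — free A2,Mu0,Ld0,B0 rp1 wp2
slot 5 (ALU): stall RD_PORT — free A2,Mu0,Ld0,B0 rp1 wp2

issued = [0, 2, 3]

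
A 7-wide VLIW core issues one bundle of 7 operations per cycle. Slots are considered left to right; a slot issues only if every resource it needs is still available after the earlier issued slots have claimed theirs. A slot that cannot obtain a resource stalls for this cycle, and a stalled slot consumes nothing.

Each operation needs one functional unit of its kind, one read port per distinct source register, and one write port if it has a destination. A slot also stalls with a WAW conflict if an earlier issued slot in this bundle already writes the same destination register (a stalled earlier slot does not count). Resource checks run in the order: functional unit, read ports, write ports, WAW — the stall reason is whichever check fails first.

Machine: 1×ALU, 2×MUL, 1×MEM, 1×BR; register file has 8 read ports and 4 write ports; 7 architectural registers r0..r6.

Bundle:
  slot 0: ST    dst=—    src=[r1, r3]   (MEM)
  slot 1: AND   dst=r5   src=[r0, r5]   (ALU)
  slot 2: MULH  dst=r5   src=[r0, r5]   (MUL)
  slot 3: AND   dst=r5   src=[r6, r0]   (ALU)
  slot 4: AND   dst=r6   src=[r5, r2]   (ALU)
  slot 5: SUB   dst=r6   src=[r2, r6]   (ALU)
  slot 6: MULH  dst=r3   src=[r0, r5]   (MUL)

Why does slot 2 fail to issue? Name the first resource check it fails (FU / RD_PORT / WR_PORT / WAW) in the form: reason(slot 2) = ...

reason(slot 2) = WAW

(0) want 1×MEM +2rd +0wr — yes → AL1|MU2|ME0|BR1|rd6|wr4
(1) want 1×ALU +2rd +1wr — yes → AL0|MU2|ME0|BR1|rd4|wr3
(2) want 1×MUL +2rd +1wr — WAW → AL0|MU2|ME0|BR1|rd4|wr3
(3) want 1×ALU +2rd +1wr — FU → AL0|MU2|ME0|BR1|rd4|wr3
(4) want 1×ALU +2rd +1wr — FU → AL0|MU2|ME0|BR1|rd4|wr3
(5) want 1×ALU +2rd +1wr — FU → AL0|MU2|ME0|BR1|rd4|wr3
(6) want 1×MUL +2rd +1wr — yes → AL0|MU1|ME0|BR1|rd2|wr2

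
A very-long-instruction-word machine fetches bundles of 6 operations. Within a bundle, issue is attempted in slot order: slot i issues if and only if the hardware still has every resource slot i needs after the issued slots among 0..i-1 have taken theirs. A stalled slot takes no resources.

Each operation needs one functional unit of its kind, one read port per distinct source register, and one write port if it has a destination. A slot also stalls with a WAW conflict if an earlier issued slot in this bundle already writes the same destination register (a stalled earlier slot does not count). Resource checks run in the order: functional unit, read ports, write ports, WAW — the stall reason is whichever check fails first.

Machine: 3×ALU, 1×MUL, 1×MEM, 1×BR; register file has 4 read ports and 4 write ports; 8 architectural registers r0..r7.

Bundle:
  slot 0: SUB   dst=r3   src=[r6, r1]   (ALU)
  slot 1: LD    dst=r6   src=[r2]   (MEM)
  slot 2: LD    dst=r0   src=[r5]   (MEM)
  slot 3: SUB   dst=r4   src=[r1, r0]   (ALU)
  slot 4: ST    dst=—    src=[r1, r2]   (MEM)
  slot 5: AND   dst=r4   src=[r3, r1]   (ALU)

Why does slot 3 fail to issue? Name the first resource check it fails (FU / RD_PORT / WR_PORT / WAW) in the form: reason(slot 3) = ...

reason(slot 3) = RD_PORT

slot 0 (ALU): ISSUE — free A2,Mu1,Ld1,B1 rp2 wp3
slot 1 (MEM): ISSUE — free A2,Mu1,Ld0,B1 rp1 wp2
slot 2 (MEM): stall FU — free A2,Mu1,Ld0,B1 rp1 wp2
slot 3 (ALU): stall RD_PORT — free A2,Mu1,Ld0,B1 rp1 wp2
slot 4 (MEM): stall FU — free A2,Mu1,Ld0,B1 rp1 wp2
slot 5 (ALU): stall RD_PORT — free A2,Mu1,Ld0,B1 rp1 wp2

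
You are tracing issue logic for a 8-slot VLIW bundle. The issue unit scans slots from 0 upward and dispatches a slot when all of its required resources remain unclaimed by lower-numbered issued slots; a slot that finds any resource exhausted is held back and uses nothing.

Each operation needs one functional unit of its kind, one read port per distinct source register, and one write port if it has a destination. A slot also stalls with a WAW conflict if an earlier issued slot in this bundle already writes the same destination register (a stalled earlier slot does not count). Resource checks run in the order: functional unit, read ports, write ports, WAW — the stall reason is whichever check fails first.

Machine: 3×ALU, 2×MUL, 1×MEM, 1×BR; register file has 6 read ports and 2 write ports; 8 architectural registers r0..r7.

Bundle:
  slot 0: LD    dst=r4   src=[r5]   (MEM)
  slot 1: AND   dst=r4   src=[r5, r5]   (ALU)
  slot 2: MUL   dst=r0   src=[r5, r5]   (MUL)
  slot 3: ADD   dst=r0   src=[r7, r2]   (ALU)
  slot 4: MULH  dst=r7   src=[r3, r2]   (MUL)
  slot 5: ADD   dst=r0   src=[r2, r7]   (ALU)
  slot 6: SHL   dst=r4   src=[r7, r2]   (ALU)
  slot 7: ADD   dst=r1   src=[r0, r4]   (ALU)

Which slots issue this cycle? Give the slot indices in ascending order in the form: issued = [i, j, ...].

issued = [0, 2]

(0) want 1×MEM +1rd +1wr — yes → AL3|MU2|ME0|BR1|rd5|wr1
(1) want 1×ALU +1rd +1wr — WAW → AL3|MU2|ME0|BR1|rd5|wr1
(2) want 1×MUL +1rd +1wr — yes → AL3|MU1|ME0|BR1|rd4|wr0
(3) want 1×ALU +2rd +1wr — WR_PORT → AL3|MU1|ME0|BR1|rd4|wr0
(4) want 1×MUL +2rd +1wr — WR_PORT → AL3|MU1|ME0|BR1|rd4|wr0
(5) want 1×ALU +2rd +1wr — WR_PORT → AL3|MU1|ME0|BR1|rd4|wr0
(6) want 1×ALU +2rd +1wr — WR_PORT → AL3|MU1|ME0|BR1|rd4|wr0
(7) want 1×ALU +2rd +1wr — WR_PORT → AL3|MU1|ME0|BR1|rd4|wr0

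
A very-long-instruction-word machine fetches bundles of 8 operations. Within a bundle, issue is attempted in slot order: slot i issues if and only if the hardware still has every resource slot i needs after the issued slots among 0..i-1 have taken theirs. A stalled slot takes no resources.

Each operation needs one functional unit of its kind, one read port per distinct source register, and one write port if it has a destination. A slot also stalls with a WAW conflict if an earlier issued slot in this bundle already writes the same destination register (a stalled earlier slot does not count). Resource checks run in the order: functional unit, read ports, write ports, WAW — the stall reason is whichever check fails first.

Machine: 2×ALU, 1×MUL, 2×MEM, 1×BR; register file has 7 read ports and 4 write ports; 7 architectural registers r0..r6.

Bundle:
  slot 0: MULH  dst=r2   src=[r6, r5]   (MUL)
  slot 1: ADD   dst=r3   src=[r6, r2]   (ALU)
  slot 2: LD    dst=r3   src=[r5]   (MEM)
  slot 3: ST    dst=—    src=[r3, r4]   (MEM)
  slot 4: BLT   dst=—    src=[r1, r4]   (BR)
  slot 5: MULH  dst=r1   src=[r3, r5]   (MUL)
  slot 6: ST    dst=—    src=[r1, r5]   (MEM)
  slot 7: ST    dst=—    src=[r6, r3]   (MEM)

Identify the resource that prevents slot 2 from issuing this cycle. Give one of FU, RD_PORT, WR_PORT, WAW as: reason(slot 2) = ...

reason(slot 2) = WAW

[0] MUL needs rd=2 wr=1: ok; after: ALU=2 MUL=0 MEM=2 BR=1, R=5, W=3
[1] ALU needs rd=2 wr=1: ok; after: ALU=1 MUL=0 MEM=2 BR=1, R=3, W=2
[2] MEM needs rd=1 wr=1: WAW; after: ALU=1 MUL=0 MEM=2 BR=1, R=3, W=2
[3] MEM needs rd=2 wr=0: ok; after: ALU=1 MUL=0 MEM=1 BR=1, R=1, W=2
[4] BR needs rd=2 wr=0: RD_PORT; after: ALU=1 MUL=0 MEM=1 BR=1, R=1, W=2
[5] MUL needs rd=2 wr=1: FU; after: ALU=1 MUL=0 MEM=1 BR=1, R=1, W=2
[6] MEM needs rd=2 wr=0: RD_PORT; after: ALU=1 MUL=0 MEM=1 BR=1, R=1, W=2
[7] MEM needs rd=2 wr=0: RD_PORT; after: ALU=1 MUL=0 MEM=1 BR=1, R=1, W=2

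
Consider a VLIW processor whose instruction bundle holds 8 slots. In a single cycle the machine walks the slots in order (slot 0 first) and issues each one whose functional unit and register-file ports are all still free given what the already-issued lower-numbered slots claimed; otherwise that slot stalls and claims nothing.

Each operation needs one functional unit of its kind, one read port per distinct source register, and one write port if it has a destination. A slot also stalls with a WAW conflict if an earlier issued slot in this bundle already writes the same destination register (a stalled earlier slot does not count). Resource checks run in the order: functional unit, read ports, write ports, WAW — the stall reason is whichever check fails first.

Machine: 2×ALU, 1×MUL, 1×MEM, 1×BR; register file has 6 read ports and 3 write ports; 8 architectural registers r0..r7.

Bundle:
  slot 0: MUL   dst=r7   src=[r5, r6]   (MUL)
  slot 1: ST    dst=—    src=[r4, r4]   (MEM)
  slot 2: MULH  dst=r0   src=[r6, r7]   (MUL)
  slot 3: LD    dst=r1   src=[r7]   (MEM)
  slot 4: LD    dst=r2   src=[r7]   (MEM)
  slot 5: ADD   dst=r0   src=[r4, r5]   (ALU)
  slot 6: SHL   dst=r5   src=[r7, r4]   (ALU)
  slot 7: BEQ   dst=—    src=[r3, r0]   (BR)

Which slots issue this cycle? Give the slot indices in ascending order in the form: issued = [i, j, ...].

  0. MUL→r7 ⇒ go  {2A/0Mu/1Ld/1B | 4r 2w}
  1. MEM ⇒ go  {2A/0Mu/0Ld/1B | 3r 2w}
  2. MUL→r0 ⇒ no(FU)  {2A/0Mu/0Ld/1B | 3r 2w}
  3. MEM→r1 ⇒ no(FU)  {2A/0Mu/0Ld/1B | 3r 2w}
  4. MEM→r2 ⇒ no(FU)  {2A/0Mu/0Ld/1B | 3r 2w}
  5. ALU→r0 ⇒ go  {1A/0Mu/0Ld/1B | 1r 1w}
  6. ALU→r5 ⇒ no(RD_PORT)  {1A/0Mu/0Ld/1B | 1r 1w}
  7. BR ⇒ no(RD_PORT)  {1A/0Mu/0Ld/1B | 1r 1w}

issued = [0, 1, 5]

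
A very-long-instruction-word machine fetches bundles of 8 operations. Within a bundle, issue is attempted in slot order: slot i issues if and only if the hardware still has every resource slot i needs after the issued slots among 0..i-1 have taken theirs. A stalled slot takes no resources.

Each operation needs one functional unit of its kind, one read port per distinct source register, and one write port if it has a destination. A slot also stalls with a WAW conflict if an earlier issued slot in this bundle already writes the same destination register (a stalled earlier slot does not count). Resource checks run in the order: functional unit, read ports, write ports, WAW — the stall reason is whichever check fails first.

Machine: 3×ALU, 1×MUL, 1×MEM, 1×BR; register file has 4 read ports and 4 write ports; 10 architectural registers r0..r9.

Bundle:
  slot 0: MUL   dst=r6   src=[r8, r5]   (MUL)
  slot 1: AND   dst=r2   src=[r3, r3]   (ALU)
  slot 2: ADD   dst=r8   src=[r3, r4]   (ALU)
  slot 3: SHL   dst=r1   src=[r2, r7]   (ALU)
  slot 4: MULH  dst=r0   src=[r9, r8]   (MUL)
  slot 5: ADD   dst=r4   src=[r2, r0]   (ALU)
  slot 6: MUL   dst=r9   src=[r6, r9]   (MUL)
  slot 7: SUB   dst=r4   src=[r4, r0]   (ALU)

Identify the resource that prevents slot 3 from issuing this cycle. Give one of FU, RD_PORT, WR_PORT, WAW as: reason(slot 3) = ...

reason(slot 3) = RD_PORT

(0) want 1×MUL +2rd +1wr — yes → AL3|MU0|ME1|BR1|rd2|wr3
(1) want 1×ALU +1rd +1wr — yes → AL2|MU0|ME1|BR1|rd1|wr2
(2) want 1×ALU +2rd +1wr — RD_PORT → AL2|MU0|ME1|BR1|rd1|wr2
(3) want 1×ALU +2rd +1wr — RD_PORT → AL2|MU0|ME1|BR1|rd1|wr2
(4) want 1×MUL +2rd +1wr — FU → AL2|MU0|ME1|BR1|rd1|wr2
(5) want 1×ALU +2rd +1wr — RD_PORT → AL2|MU0|ME1|BR1|rd1|wr2
(6) want 1×MUL +2rd +1wr — FU → AL2|MU0|ME1|BR1|rd1|wr2
(7) want 1×ALU +2rd +1wr — RD_PORT → AL2|MU0|ME1|BR1|rd1|wr2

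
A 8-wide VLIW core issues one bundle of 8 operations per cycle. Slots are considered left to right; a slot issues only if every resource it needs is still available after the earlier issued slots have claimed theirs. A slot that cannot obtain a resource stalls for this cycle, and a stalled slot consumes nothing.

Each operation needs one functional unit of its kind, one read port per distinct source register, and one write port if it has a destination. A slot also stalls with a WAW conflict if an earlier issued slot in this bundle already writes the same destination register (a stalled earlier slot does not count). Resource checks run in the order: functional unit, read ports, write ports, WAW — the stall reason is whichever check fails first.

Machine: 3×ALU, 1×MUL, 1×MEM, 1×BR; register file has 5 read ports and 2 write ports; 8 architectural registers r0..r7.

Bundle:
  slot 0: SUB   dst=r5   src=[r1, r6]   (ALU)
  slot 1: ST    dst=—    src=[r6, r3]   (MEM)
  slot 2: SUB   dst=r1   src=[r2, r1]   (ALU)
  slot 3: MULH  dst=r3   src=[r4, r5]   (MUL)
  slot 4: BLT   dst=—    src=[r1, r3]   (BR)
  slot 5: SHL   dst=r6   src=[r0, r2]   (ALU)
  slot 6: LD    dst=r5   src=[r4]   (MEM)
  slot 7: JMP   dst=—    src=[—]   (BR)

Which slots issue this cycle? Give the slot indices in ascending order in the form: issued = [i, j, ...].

issued = [0, 1, 7]

slot 0 (ALU): ISSUE — free A2,Mu1,Ld1,B1 rp3 wp1
slot 1 (MEM): ISSUE — free A2,Mu1,Ld0,B1 rp1 wp1
slot 2 (ALU): stall RD_PORT — free A2,Mu1,Ld0,B1 rp1 wp1
slot 3 (MUL): stall RD_PORT — free A2,Mu1,Ld0,B1 rp1 wp1
slot 4 (BR): stall RD_PORT — free A2,Mu1,Ld0,B1 rp1 wp1
slot 5 (ALU): stall RD_PORT — free A2,Mu1,Ld0,B1 rp1 wp1
slot 6 (MEM): stall FU — free A2,Mu1,Ld0,B1 rp1 wp1
slot 7 (BR): ISSUE — free A2,Mu1,Ld0,B0 rp1 wp1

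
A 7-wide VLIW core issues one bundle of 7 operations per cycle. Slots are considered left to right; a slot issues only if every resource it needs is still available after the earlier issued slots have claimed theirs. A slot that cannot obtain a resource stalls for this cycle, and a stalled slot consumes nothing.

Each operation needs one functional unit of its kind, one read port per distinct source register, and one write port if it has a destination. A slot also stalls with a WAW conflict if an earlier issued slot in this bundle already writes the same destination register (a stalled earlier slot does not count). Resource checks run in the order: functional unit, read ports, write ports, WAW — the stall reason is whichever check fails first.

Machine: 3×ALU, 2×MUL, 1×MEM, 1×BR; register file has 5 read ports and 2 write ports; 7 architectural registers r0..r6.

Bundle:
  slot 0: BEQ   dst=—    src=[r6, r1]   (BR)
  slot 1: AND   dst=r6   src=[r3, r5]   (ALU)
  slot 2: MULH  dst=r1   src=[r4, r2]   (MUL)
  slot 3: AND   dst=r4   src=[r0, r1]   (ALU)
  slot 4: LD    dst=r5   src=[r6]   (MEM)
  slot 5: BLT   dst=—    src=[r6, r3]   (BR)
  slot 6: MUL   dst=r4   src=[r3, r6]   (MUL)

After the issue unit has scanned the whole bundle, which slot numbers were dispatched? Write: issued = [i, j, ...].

issued = [0, 1, 4]

(0) want 1×BR +2rd +0wr — yes → AL3|MU2|ME1|BR0|rd3|wr2
(1) want 1×ALU +2rd +1wr — yes → AL2|MU2|ME1|BR0|rd1|wr1
(2) want 1×MUL +2rd +1wr — RD_PORT → AL2|MU2|ME1|BR0|rd1|wr1
(3) want 1×ALU +2rd +1wr — RD_PORT → AL2|MU2|ME1|BR0|rd1|wr1
(4) want 1×MEM +1rd +1wr — yes → AL2|MU2|ME0|BR0|rd0|wr0
(5) want 1×BR +2rd +0wr — FU → AL2|MU2|ME0|BR0|rd0|wr0
(6) want 1×MUL +2rd +1wr — RD_PORT → AL2|MU2|ME0|BR0|rd0|wr0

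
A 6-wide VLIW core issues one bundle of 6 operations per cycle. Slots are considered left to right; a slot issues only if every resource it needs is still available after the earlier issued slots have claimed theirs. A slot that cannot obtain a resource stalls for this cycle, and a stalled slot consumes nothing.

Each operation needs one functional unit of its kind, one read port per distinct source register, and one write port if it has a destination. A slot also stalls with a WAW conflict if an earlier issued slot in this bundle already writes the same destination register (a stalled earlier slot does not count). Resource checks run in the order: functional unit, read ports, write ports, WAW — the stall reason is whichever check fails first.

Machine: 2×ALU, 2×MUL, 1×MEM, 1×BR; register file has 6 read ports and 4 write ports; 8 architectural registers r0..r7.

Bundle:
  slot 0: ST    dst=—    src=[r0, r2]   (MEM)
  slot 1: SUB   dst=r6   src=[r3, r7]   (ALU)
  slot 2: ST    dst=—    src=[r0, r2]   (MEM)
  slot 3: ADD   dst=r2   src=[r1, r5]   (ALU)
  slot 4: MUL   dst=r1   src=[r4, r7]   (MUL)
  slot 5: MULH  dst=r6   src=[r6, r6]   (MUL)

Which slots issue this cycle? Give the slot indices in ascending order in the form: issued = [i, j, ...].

[0] MEM needs rd=2 wr=0: ok; after: ALU=2 MUL=2 MEM=0 BR=1, R=4, W=4
[1] ALU needs rd=2 wr=1: ok; after: ALU=1 MUL=2 MEM=0 BR=1, R=2, W=3
[2] MEM needs rd=2 wr=0: FU; after: ALU=1 MUL=2 MEM=0 BR=1, R=2, W=3
[3] ALU needs rd=2 wr=1: ok; after: ALU=0 MUL=2 MEM=0 BR=1, R=0, W=2
[4] MUL needs rd=2 wr=1: RD_PORT; after: ALU=0 MUL=2 MEM=0 BR=1, R=0, W=2
[5] MUL needs rd=1 wr=1: RD_PORT; after: ALU=0 MUL=2 MEM=0 BR=1, R=0, W=2

issued = [0, 1, 3]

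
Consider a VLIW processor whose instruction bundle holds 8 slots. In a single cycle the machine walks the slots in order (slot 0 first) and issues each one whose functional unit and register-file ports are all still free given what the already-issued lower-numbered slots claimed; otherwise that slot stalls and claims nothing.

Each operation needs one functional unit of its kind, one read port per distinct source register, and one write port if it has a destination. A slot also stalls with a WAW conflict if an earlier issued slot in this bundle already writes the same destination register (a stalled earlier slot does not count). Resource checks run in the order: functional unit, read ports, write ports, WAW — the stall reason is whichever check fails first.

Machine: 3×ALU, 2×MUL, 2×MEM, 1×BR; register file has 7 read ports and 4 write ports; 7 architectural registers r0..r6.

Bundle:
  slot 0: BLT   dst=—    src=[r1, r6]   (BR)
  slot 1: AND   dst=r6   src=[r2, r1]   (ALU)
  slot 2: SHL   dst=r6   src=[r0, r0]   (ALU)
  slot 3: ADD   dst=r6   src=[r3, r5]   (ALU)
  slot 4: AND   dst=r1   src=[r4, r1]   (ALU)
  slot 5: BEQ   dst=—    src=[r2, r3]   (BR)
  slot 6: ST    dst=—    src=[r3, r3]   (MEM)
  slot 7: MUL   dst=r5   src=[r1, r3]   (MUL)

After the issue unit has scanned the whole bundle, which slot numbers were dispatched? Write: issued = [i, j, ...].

slot 0 (BR): ISSUE — free A3,Mu2,Ld2,B0 rp5 wp4
slot 1 (ALU): ISSUE — free A2,Mu2,Ld2,B0 rp3 wp3
slot 2 (ALU): stall WAW — free A2,Mu2,Ld2,B0 rp3 wp3
slot 3 (ALU): stall WAW — free A2,Mu2,Ld2,B0 rp3 wp3
slot 4 (ALU): ISSUE — free A1,Mu2,Ld2,B0 rp1 wp2
slot 5 (BR): stall FU — free A1,Mu2,Ld2,B0 rp1 wp2
slot 6 (MEM): ISSUE — free A1,Mu2,Ld1,B0 rp0 wp2
slot 7 (MUL): stall RD_PORT — free A1,Mu2,Ld1,B0 rp0 wp2

issued = [0, 1, 4, 6]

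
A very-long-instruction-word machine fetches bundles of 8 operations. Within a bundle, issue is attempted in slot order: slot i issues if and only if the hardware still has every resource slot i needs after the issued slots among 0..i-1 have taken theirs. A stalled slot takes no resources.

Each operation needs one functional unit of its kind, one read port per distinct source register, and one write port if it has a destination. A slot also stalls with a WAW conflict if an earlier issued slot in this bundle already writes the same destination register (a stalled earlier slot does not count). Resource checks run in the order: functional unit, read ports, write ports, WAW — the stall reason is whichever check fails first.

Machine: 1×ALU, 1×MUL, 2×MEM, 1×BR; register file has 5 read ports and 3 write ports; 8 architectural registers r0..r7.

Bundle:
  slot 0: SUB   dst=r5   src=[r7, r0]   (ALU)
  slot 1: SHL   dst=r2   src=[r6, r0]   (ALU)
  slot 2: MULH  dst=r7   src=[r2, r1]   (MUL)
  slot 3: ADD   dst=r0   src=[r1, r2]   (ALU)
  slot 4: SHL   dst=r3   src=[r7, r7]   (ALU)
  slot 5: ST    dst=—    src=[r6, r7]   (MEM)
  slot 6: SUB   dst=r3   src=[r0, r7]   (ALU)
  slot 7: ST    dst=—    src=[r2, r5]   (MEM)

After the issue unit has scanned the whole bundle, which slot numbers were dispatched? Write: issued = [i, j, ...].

#0 ALU src=r7,r0 dispatched  <A:0 Mu:1 Ld:2 B:1 rd:3 wr:2>
#1 ALU src=r6,r0 held:FU  <A:0 Mu:1 Ld:2 B:1 rd:3 wr:2>
#2 MUL src=r2,r1 dispatched  <A:0 Mu:0 Ld:2 B:1 rd:1 wr:1>
#3 ALU src=r1,r2 held:FU  <A:0 Mu:0 Ld:2 B:1 rd:1 wr:1>
#4 ALU src=r7,r7 held:FU  <A:0 Mu:0 Ld:2 B:1 rd:1 wr:1>
#5 MEM src=r6,r7 held:RD_PORT  <A:0 Mu:0 Ld:2 B:1 rd:1 wr:1>
#6 ALU src=r0,r7 held:FU  <A:0 Mu:0 Ld:2 B:1 rd:1 wr:1>
#7 MEM src=r2,r5 held:RD_PORT  <A:0 Mu:0 Ld:2 B:1 rd:1 wr:1>

issued = [0, 2]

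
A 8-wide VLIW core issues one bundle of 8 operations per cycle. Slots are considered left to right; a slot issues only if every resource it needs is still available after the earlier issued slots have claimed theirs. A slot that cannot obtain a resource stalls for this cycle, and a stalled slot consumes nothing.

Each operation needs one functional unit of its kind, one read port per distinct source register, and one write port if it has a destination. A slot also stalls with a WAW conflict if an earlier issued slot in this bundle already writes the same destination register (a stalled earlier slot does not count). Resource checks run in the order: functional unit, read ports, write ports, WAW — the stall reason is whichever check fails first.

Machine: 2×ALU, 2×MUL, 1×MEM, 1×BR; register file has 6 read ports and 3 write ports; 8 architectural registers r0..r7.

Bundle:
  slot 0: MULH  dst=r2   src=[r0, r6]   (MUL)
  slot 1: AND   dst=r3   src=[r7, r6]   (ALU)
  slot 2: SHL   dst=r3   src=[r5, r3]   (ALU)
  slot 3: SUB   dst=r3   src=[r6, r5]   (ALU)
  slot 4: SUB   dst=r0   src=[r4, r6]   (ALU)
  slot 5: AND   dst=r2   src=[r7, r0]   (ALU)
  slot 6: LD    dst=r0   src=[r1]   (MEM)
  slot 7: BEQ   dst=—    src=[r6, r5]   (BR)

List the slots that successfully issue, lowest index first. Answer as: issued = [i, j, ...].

issued = [0, 1, 4]

slot 0 (MUL): ISSUE — free A2,Mu1,Ld1,B1 rp4 wp2
slot 1 (ALU): ISSUE — free A1,Mu1,Ld1,B1 rp2 wp1
slot 2 (ALU): stall WAW — free A1,Mu1,Ld1,B1 rp2 wp1
slot 3 (ALU): stall WAW — free A1,Mu1,Ld1,B1 rp2 wp1
slot 4 (ALU): ISSUE — free A0,Mu1,Ld1,B1 rp0 wp0
slot 5 (ALU): stall FU — free A0,Mu1,Ld1,B1 rp0 wp0
slot 6 (MEM): stall RD_PORT — free A0,Mu1,Ld1,B1 rp0 wp0
slot 7 (BR): stall RD_PORT — free A0,Mu1,Ld1,B1 rp0 wp0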